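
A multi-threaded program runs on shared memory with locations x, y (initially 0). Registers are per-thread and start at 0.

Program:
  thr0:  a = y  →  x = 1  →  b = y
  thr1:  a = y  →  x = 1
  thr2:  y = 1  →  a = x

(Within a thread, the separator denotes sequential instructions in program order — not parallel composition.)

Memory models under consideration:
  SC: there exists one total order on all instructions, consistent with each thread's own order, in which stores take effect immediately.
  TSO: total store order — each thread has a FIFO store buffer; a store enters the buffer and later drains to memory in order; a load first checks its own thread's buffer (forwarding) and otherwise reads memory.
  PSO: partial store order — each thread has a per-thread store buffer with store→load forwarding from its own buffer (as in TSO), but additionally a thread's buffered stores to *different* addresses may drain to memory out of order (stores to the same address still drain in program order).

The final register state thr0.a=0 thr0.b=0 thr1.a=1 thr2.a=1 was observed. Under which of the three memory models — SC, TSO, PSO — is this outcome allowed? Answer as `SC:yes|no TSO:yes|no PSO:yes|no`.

SC:yes TSO:yes PSO:yes

outcome vector order: (thr0.a,thr0.b,thr1.a,thr2.a)
[SC] allowed = {(0,0,0,1); (0,0,1,1); (0,1,0,0); (0,1,0,1); (0,1,1,0); (0,1,1,1); (1,1,0,0); (1,1,0,1); (1,1,1,0); (1,1,1,1)}
[TSO] allowed = {(0,0,0,0); (0,0,0,1); (0,0,1,0); (0,0,1,1); (0,1,0,0); (0,1,0,1); (0,1,1,0); (0,1,1,1); (1,1,0,0); (1,1,0,1); (1,1,1,0); (1,1,1,1)}
[PSO] allowed = {(0,0,0,0); (0,0,0,1); (0,0,1,0); (0,0,1,1); (0,1,0,0); (0,1,0,1); (0,1,1,0); (0,1,1,1); (1,1,0,0); (1,1,0,1); (1,1,1,0); (1,1,1,1)}
target (0,0,1,1) ∈ {SC,TSO,PSO}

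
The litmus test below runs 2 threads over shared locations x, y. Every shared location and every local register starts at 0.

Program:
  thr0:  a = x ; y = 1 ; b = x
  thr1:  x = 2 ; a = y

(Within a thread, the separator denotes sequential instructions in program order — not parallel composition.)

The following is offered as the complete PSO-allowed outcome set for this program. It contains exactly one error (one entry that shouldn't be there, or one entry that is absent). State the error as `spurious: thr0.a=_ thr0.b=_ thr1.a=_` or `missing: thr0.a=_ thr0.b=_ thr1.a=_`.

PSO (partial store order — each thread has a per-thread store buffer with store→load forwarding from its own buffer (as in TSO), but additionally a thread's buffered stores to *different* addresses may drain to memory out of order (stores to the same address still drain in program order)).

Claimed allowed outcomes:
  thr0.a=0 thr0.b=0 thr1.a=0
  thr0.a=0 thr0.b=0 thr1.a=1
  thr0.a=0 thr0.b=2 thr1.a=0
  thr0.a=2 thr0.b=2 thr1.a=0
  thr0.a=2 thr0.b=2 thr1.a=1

missing: thr0.a=0 thr0.b=2 thr1.a=1

outcome vector order: (thr0.a,thr0.b,thr1.a)
under PSO → 0/0/0; 0/0/1; 0/2/0; 0/2/1; 2/2/0; 2/2/1
PSO∖claimed = {0/2/1}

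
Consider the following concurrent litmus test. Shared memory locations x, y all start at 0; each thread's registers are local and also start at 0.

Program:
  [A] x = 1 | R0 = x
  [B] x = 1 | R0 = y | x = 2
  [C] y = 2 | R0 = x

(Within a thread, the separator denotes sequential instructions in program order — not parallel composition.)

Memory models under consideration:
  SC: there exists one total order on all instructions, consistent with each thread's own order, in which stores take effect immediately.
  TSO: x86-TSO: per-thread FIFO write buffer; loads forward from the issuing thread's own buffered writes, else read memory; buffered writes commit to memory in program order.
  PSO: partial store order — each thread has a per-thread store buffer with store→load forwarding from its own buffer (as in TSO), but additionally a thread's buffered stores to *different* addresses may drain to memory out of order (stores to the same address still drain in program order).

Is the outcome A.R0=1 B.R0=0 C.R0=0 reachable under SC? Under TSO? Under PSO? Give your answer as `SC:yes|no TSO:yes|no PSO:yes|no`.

SC:no TSO:yes PSO:yes

outcome vector order: (A.R0,B.R0,C.R0)
under SC → 1/0/1; 1/0/2; 1/2/0; 1/2/1; 1/2/2; 2/0/1; 2/0/2; 2/2/0; 2/2/1; 2/2/2
under TSO → 1/0/0; 1/0/1; 1/0/2; 1/2/0; 1/2/1; 1/2/2; 2/0/0; 2/0/1; 2/0/2; 2/2/0; 2/2/1; 2/2/2
under PSO → 1/0/0; 1/0/1; 1/0/2; 1/2/0; 1/2/1; 1/2/2; 2/0/0; 2/0/1; 2/0/2; 2/2/0; 2/2/1; 2/2/2
target 1/0/0 ∈ {TSO,PSO}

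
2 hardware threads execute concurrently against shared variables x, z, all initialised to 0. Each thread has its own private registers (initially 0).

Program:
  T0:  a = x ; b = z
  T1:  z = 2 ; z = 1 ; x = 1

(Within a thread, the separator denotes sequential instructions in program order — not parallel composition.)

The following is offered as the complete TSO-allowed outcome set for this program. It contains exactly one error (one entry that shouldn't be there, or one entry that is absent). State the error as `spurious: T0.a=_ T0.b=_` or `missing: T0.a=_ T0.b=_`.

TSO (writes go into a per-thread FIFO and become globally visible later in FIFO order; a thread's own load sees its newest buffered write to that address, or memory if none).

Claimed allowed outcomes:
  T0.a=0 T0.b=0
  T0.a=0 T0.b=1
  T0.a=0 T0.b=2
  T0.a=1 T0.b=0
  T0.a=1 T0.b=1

outcome vector order: (T0.a,T0.b)
[TSO] allowed = {(0,0), (0,1), (0,2), (1,1)}
claimed∖TSO = {(1,0)}

spurious: T0.a=1 T0.b=0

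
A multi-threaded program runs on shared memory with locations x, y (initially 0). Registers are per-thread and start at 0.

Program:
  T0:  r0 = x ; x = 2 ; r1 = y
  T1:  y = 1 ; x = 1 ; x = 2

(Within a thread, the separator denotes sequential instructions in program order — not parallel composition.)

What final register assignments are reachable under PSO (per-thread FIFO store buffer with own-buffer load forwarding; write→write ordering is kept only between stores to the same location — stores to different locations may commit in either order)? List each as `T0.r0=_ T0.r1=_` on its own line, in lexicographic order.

T0.r0=0 T0.r1=0
T0.r0=0 T0.r1=1
T0.r0=1 T0.r1=0
T0.r0=1 T0.r1=1
T0.r0=2 T0.r1=0
T0.r0=2 T0.r1=1

outcome vector order: (T0.r0,T0.r1)
|PSO outcomes| = 6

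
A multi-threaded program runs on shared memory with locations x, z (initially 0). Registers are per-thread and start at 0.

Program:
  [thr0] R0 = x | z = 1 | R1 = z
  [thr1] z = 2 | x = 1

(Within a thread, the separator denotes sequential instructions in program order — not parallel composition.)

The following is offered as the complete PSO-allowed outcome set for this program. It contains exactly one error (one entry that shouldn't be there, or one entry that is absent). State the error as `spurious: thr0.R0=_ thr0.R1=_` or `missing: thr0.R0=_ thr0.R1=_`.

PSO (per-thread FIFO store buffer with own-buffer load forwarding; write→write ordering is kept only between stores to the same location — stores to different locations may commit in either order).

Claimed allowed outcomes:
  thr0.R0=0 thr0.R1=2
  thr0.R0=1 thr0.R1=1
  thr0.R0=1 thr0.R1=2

missing: thr0.R0=0 thr0.R1=1

outcome vector order: (thr0.R0,thr0.R1)
under PSO → 0/1, 0/2, 1/1, 1/2
PSO∖claimed = {0/1}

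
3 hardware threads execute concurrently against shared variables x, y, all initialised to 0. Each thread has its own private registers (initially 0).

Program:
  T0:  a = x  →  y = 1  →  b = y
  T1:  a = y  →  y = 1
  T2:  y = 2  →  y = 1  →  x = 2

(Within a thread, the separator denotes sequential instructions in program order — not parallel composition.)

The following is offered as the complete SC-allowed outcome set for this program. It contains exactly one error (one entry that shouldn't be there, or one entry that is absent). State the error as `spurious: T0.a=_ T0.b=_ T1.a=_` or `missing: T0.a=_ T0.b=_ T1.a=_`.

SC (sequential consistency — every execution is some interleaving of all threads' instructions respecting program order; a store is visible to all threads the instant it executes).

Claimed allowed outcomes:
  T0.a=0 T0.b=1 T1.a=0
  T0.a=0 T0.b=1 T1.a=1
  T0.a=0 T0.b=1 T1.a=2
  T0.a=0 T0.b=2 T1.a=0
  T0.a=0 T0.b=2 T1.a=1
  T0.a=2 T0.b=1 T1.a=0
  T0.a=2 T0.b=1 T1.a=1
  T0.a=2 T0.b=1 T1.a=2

missing: T0.a=0 T0.b=2 T1.a=2

outcome vector order: (T0.a,T0.b,T1.a)
SC (9): <0 1 0> <0 1 1> <0 1 2> <0 2 0> <0 2 1> <0 2 2> <2 1 0> <2 1 1> <2 1 2>
SC∖claimed = {<0 2 2>}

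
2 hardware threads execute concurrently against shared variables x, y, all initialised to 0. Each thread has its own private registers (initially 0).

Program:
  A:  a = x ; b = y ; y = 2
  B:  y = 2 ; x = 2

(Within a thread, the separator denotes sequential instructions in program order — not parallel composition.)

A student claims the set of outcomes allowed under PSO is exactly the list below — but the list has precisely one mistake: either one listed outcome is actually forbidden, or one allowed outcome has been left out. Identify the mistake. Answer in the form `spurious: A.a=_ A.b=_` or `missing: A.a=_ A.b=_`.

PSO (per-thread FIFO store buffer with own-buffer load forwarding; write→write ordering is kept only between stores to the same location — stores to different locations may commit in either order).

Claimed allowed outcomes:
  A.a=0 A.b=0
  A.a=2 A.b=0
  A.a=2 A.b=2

outcome vector order: (A.a,A.b)
[PSO] allowed = {(0,0); (0,2); (2,0); (2,2)}
PSO∖claimed = {(0,2)}

missing: A.a=0 A.b=2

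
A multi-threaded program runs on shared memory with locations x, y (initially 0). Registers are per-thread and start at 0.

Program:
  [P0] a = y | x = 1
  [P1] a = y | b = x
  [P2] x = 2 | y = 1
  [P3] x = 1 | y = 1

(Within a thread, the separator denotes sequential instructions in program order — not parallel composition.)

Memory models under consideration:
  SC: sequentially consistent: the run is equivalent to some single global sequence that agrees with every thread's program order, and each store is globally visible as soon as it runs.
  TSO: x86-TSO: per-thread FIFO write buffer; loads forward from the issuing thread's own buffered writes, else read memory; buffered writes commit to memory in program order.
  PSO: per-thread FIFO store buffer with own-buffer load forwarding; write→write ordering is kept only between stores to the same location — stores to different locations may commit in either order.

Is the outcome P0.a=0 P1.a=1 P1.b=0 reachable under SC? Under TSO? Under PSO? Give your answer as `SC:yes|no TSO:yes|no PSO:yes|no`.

SC:no TSO:no PSO:yes

outcome vector order: (P0.a,P1.a,P1.b)
[SC] allowed = {0/0/0, 0/0/1, 0/0/2, 0/1/1, 0/1/2, 1/0/0, 1/0/1, 1/0/2, 1/1/1, 1/1/2}
[TSO] allowed = {0/0/0, 0/0/1, 0/0/2, 0/1/1, 0/1/2, 1/0/0, 1/0/1, 1/0/2, 1/1/1, 1/1/2}
[PSO] allowed = {0/0/0, 0/0/1, 0/0/2, 0/1/0, 0/1/1, 0/1/2, 1/0/0, 1/0/1, 1/0/2, 1/1/0, 1/1/1, 1/1/2}
target 0/1/0 ∈ {PSO}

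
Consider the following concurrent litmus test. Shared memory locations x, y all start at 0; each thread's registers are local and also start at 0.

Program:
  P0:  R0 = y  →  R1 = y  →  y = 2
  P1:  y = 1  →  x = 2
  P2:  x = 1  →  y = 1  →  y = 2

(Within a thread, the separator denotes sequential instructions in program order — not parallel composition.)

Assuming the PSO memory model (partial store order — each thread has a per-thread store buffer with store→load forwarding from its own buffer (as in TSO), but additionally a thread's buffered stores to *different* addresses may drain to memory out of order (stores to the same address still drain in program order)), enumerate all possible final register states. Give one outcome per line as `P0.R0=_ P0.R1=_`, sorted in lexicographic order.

outcome vector order: (P0.R0,P0.R1)
|PSO outcomes| = 7

P0.R0=0 P0.R1=0
P0.R0=0 P0.R1=1
P0.R0=0 P0.R1=2
P0.R0=1 P0.R1=1
P0.R0=1 P0.R1=2
P0.R0=2 P0.R1=1
P0.R0=2 P0.R1=2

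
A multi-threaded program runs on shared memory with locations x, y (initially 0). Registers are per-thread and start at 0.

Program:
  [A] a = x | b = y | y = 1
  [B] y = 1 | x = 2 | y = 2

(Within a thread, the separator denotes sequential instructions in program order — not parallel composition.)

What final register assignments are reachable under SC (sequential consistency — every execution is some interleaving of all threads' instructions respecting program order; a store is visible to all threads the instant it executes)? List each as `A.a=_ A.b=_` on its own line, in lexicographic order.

A.a=0 A.b=0
A.a=0 A.b=1
A.a=0 A.b=2
A.a=2 A.b=1
A.a=2 A.b=2

outcome vector order: (A.a,A.b)
|SC outcomes| = 5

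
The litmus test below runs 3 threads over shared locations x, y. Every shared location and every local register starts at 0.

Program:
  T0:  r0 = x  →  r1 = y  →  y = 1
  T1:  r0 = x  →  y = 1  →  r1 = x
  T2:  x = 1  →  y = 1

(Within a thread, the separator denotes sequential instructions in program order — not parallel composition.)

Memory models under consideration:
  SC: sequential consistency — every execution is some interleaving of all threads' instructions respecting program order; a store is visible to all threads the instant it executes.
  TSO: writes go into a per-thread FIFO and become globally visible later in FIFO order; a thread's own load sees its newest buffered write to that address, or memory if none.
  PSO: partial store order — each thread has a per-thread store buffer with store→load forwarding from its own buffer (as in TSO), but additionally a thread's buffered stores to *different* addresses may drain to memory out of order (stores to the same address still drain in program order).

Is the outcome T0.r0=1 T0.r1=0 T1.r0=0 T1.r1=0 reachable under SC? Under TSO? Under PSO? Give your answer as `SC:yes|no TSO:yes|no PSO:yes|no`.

outcome vector order: (T0.r0,T0.r1,T1.r0,T1.r1)
SC: 11 outcomes — {0000 0001 0011 0100 0101 0111 1001 1011 1100 1101 1111}
TSO: 12 outcomes — {0000 0001 0011 0100 0101 0111 1000 1001 1011 1100 1101 1111}
PSO: 12 outcomes — {0000 0001 0011 0100 0101 0111 1000 1001 1011 1100 1101 1111}
target 1000 ∈ {TSO,PSO}

SC:no TSO:yes PSO:yes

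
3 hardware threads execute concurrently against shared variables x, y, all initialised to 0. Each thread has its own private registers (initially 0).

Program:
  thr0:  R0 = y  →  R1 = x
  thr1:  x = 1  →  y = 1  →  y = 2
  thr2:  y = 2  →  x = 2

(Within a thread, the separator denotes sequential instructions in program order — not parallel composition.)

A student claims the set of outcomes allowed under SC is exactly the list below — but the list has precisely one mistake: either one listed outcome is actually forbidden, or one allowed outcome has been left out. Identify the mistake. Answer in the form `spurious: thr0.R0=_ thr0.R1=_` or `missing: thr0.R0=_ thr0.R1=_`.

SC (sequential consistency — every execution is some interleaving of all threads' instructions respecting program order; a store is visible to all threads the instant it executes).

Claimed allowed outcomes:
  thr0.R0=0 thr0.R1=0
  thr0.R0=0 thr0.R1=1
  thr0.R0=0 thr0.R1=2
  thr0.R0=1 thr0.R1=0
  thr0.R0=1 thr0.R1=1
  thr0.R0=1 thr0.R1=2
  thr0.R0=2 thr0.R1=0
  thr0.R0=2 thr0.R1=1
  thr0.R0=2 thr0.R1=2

outcome vector order: (thr0.R0,thr0.R1)
[SC] allowed = {0/0 0/1 0/2 1/1 1/2 2/0 2/1 2/2}
claimed∖SC = {1/0}

spurious: thr0.R0=1 thr0.R1=0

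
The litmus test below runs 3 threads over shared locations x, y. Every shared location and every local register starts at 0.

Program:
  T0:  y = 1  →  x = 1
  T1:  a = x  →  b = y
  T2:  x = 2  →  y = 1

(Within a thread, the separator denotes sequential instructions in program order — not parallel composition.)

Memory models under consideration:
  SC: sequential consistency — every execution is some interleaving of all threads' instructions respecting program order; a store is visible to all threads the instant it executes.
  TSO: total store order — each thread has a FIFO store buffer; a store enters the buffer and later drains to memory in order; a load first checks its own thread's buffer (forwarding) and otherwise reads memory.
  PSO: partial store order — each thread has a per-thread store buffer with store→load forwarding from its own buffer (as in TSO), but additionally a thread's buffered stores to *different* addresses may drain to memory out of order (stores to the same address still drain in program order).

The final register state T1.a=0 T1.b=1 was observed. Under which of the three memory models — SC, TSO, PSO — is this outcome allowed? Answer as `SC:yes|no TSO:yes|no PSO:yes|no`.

outcome vector order: (T1.a,T1.b)
under SC → 0/0; 0/1; 1/1; 2/0; 2/1
under TSO → 0/0; 0/1; 1/1; 2/0; 2/1
under PSO → 0/0; 0/1; 1/0; 1/1; 2/0; 2/1
target 0/1 ∈ {SC,TSO,PSO}

SC:yes TSO:yes PSO:yes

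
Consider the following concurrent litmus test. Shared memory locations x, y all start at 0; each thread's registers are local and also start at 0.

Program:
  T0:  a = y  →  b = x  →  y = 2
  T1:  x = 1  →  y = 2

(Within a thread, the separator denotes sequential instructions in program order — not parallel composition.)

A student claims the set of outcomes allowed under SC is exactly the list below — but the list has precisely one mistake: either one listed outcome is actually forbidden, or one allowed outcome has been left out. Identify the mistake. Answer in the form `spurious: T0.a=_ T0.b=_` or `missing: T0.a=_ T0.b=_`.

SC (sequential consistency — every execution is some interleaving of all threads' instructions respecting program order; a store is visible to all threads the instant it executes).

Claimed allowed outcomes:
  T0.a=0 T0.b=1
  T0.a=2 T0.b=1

missing: T0.a=0 T0.b=0

outcome vector order: (T0.a,T0.b)
[SC] allowed = {0/0; 0/1; 2/1}
SC∖claimed = {0/0}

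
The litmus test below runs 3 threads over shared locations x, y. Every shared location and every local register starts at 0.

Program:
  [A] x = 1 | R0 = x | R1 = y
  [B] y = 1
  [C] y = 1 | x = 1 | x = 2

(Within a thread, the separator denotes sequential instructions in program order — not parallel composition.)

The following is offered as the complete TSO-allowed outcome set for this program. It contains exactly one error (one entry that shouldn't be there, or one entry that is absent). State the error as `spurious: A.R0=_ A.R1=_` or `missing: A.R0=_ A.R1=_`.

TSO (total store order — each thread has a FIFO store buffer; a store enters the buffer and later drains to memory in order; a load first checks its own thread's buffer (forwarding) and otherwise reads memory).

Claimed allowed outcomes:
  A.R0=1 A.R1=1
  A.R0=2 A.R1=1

missing: A.R0=1 A.R1=0

outcome vector order: (A.R0,A.R1)
under TSO → (1,0) (1,1) (2,1)
TSO∖claimed = {(1,0)}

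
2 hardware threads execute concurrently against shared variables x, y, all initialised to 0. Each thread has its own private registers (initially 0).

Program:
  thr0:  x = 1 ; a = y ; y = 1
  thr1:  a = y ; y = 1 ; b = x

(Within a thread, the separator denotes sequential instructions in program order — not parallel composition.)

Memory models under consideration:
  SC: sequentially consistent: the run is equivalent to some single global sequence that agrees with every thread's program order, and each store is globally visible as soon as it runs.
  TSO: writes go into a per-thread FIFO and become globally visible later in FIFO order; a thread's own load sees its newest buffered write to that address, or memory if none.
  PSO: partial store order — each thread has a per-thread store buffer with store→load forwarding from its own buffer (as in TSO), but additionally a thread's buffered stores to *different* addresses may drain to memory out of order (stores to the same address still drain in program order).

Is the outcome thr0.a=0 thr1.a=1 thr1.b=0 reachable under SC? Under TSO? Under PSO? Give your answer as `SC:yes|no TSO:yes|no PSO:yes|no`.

outcome vector order: (thr0.a,thr1.a,thr1.b)
SC: 4 outcomes — {(0,0,1), (0,1,1), (1,0,0), (1,0,1)}
TSO: 5 outcomes — {(0,0,0), (0,0,1), (0,1,1), (1,0,0), (1,0,1)}
PSO: 6 outcomes — {(0,0,0), (0,0,1), (0,1,0), (0,1,1), (1,0,0), (1,0,1)}
target (0,1,0) ∈ {PSO}

SC:no TSO:no PSO:yes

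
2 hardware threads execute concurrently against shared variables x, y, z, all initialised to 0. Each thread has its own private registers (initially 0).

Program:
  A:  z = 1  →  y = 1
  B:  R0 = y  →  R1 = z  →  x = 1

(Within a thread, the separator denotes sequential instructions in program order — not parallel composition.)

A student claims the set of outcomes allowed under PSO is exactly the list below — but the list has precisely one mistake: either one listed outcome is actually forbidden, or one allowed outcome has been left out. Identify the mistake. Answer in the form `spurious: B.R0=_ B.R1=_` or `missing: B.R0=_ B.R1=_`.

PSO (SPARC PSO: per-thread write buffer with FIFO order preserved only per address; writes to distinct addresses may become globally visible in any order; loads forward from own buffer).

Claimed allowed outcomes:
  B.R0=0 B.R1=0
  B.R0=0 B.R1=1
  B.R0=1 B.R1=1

missing: B.R0=1 B.R1=0

outcome vector order: (B.R0,B.R1)
PSO: 4 outcomes — {0/0, 0/1, 1/0, 1/1}
PSO∖claimed = {1/0}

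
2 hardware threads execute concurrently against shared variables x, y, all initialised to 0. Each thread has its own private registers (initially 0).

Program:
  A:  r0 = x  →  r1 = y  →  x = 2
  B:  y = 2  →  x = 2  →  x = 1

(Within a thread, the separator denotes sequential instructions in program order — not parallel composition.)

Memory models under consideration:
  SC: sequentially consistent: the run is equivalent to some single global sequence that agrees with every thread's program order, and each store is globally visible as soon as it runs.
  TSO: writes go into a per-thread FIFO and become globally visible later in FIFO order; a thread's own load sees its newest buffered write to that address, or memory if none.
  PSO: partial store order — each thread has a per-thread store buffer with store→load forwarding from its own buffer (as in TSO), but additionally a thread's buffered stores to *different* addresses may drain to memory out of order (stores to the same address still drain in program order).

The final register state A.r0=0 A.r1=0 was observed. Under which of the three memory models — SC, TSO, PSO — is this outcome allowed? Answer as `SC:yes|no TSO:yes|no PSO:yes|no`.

SC:yes TSO:yes PSO:yes

outcome vector order: (A.r0,A.r1)
under SC → <0 0> <0 2> <1 2> <2 2>
under TSO → <0 0> <0 2> <1 2> <2 2>
under PSO → <0 0> <0 2> <1 0> <1 2> <2 0> <2 2>
target <0 0> ∈ {SC,TSO,PSO}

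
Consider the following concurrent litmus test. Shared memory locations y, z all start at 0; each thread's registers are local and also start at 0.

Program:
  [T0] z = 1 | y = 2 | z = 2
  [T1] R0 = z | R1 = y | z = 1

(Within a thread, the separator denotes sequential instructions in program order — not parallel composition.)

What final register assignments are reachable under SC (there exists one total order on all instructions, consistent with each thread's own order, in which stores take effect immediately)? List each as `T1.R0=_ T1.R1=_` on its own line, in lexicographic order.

T1.R0=0 T1.R1=0
T1.R0=0 T1.R1=2
T1.R0=1 T1.R1=0
T1.R0=1 T1.R1=2
T1.R0=2 T1.R1=2

outcome vector order: (T1.R0,T1.R1)
|SC outcomes| = 5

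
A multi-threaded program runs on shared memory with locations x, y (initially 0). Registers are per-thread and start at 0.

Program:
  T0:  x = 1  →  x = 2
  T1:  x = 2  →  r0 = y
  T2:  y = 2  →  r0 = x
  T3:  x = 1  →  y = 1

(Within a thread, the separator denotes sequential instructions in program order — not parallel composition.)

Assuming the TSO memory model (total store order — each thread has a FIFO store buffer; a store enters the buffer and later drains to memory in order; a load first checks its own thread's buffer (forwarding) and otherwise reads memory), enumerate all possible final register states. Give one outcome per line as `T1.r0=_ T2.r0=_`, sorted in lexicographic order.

T1.r0=0 T2.r0=0
T1.r0=0 T2.r0=1
T1.r0=0 T2.r0=2
T1.r0=1 T2.r0=0
T1.r0=1 T2.r0=1
T1.r0=1 T2.r0=2
T1.r0=2 T2.r0=0
T1.r0=2 T2.r0=1
T1.r0=2 T2.r0=2

outcome vector order: (T1.r0,T2.r0)
|TSO outcomes| = 9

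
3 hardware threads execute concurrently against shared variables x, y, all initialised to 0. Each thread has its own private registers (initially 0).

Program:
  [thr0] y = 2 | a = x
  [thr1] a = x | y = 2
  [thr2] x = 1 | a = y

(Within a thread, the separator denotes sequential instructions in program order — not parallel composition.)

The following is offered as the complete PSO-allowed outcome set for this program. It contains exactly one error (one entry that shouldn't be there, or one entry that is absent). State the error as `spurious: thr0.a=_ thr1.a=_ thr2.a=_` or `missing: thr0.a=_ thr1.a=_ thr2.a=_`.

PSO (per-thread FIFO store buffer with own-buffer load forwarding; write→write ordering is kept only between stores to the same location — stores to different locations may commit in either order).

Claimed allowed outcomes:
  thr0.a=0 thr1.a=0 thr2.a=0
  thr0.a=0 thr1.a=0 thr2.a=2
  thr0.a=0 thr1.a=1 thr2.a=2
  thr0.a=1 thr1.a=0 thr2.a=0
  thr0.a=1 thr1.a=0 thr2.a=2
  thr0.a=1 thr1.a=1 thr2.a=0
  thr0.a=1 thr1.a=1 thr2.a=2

missing: thr0.a=0 thr1.a=1 thr2.a=0

outcome vector order: (thr0.a,thr1.a,thr2.a)
PSO (8): 0/0/0; 0/0/2; 0/1/0; 0/1/2; 1/0/0; 1/0/2; 1/1/0; 1/1/2
PSO∖claimed = {0/1/0}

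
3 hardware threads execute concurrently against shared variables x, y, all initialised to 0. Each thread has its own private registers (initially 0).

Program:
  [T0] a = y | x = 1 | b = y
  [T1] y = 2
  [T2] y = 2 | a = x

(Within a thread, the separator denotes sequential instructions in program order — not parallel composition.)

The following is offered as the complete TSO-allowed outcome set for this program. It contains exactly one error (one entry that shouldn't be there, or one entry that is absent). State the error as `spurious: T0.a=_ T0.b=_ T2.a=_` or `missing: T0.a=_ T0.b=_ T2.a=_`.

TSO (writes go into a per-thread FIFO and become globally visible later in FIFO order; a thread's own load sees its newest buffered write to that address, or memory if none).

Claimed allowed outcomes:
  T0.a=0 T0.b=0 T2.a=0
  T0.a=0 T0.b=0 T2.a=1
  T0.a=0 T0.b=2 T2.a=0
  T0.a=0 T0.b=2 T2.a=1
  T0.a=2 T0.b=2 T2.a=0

outcome vector order: (T0.a,T0.b,T2.a)
[TSO] allowed = {<0 0 0>; <0 0 1>; <0 2 0>; <0 2 1>; <2 2 0>; <2 2 1>}
TSO∖claimed = {<2 2 1>}

missing: T0.a=2 T0.b=2 T2.a=1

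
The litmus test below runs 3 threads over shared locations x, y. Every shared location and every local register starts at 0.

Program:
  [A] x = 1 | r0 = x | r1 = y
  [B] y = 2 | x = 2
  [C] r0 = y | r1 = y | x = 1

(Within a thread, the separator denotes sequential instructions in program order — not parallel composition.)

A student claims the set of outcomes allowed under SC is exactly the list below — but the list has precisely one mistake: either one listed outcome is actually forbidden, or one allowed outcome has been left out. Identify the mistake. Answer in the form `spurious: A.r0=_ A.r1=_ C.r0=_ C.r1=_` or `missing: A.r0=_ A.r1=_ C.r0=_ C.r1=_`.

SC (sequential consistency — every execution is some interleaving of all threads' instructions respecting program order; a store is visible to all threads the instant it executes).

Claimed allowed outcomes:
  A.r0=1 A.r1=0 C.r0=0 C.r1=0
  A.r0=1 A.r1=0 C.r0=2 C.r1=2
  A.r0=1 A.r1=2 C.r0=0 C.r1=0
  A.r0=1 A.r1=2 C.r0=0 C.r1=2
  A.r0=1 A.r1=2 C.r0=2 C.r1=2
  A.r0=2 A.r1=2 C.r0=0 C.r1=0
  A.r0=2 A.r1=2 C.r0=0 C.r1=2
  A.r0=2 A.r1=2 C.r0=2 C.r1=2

outcome vector order: (A.r0,A.r1,C.r0,C.r1)
under SC → 1000 1002 1022 1200 1202 1222 2200 2202 2222
SC∖claimed = {1002}

missing: A.r0=1 A.r1=0 C.r0=0 C.r1=2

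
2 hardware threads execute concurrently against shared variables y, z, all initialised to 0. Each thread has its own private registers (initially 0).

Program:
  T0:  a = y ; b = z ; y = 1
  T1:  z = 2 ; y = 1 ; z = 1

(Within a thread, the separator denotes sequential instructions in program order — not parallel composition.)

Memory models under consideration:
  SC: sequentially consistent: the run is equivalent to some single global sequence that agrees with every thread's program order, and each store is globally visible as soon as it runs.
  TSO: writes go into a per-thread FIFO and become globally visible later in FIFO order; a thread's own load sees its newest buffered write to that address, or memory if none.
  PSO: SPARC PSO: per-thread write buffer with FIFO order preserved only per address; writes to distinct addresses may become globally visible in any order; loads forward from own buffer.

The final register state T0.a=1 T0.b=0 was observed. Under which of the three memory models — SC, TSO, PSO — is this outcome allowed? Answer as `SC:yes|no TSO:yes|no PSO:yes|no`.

outcome vector order: (T0.a,T0.b)
under SC → 0/0; 0/1; 0/2; 1/1; 1/2
under TSO → 0/0; 0/1; 0/2; 1/1; 1/2
under PSO → 0/0; 0/1; 0/2; 1/0; 1/1; 1/2
target 1/0 ∈ {PSO}

SC:no TSO:no PSO:yes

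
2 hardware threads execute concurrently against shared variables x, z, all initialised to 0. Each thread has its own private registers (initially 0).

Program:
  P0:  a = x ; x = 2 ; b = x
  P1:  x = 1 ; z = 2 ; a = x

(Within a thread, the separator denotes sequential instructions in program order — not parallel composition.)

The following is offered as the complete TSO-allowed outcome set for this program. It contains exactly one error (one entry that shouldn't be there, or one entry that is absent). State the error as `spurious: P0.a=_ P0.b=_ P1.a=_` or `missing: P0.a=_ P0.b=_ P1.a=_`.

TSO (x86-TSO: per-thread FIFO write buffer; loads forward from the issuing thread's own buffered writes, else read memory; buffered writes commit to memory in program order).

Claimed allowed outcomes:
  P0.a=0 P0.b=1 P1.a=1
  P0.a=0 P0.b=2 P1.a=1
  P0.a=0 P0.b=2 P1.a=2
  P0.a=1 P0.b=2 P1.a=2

missing: P0.a=1 P0.b=2 P1.a=1

outcome vector order: (P0.a,P0.b,P1.a)
TSO: 5 outcomes — {011 021 022 121 122}
TSO∖claimed = {121}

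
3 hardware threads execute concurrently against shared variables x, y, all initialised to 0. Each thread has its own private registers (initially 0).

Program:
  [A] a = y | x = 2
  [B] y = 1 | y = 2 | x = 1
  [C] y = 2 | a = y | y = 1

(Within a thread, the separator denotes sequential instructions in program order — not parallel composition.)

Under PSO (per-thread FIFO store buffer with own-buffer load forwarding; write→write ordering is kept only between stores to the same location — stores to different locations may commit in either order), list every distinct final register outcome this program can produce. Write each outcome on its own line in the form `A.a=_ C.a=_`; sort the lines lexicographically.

A.a=0 C.a=1
A.a=0 C.a=2
A.a=1 C.a=1
A.a=1 C.a=2
A.a=2 C.a=1
A.a=2 C.a=2

outcome vector order: (A.a,C.a)
|PSO outcomes| = 6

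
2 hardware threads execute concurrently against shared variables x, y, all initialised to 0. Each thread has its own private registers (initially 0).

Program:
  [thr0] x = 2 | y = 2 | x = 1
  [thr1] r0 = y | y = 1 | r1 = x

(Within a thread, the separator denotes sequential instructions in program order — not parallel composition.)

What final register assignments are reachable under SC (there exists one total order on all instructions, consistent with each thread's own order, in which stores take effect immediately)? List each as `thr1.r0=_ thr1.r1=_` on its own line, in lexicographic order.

thr1.r0=0 thr1.r1=0
thr1.r0=0 thr1.r1=1
thr1.r0=0 thr1.r1=2
thr1.r0=2 thr1.r1=1
thr1.r0=2 thr1.r1=2

outcome vector order: (thr1.r0,thr1.r1)
|SC outcomes| = 5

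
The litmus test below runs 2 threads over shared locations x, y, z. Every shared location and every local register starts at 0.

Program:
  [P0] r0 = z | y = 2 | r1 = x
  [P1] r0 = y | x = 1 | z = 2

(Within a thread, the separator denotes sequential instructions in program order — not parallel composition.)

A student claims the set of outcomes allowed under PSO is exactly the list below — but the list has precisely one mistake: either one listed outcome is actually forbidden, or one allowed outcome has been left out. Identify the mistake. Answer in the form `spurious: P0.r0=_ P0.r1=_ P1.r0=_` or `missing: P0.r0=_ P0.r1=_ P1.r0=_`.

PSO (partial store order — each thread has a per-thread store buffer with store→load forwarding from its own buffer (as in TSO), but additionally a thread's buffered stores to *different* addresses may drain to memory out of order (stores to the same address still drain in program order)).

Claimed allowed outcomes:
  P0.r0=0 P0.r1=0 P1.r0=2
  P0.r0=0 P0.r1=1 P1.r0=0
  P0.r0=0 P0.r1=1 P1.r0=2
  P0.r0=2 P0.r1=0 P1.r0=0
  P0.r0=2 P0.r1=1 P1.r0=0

missing: P0.r0=0 P0.r1=0 P1.r0=0

outcome vector order: (P0.r0,P0.r1,P1.r0)
PSO (6): 000, 002, 010, 012, 200, 210
PSO∖claimed = {000}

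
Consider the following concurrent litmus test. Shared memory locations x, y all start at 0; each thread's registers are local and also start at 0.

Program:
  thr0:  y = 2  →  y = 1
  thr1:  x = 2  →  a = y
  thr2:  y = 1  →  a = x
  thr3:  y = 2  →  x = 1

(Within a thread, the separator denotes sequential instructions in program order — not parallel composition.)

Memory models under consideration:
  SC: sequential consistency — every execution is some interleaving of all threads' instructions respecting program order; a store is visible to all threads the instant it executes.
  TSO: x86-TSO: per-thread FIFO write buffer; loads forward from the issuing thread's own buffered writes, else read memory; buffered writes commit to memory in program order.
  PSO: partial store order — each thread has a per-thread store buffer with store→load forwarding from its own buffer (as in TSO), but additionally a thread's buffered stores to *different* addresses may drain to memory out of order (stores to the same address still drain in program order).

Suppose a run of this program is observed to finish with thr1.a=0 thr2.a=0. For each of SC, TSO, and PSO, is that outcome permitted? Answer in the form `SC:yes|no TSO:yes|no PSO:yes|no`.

SC:no TSO:yes PSO:yes

outcome vector order: (thr1.a,thr2.a)
SC (8): (0,1); (0,2); (1,0); (1,1); (1,2); (2,0); (2,1); (2,2)
TSO (9): (0,0); (0,1); (0,2); (1,0); (1,1); (1,2); (2,0); (2,1); (2,2)
PSO (9): (0,0); (0,1); (0,2); (1,0); (1,1); (1,2); (2,0); (2,1); (2,2)
target (0,0) ∈ {TSO,PSO}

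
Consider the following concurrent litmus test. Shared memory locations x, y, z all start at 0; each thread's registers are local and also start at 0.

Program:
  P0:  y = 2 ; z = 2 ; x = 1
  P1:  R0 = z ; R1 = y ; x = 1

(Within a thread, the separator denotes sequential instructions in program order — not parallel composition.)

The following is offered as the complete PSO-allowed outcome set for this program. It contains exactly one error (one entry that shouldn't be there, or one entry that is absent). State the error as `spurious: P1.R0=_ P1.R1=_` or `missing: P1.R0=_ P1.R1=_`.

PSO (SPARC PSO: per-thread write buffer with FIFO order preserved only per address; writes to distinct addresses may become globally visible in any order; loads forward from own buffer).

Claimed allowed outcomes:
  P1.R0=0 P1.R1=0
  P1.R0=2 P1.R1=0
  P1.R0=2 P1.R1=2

missing: P1.R0=0 P1.R1=2

outcome vector order: (P1.R0,P1.R1)
under PSO → 0/0, 0/2, 2/0, 2/2
PSO∖claimed = {0/2}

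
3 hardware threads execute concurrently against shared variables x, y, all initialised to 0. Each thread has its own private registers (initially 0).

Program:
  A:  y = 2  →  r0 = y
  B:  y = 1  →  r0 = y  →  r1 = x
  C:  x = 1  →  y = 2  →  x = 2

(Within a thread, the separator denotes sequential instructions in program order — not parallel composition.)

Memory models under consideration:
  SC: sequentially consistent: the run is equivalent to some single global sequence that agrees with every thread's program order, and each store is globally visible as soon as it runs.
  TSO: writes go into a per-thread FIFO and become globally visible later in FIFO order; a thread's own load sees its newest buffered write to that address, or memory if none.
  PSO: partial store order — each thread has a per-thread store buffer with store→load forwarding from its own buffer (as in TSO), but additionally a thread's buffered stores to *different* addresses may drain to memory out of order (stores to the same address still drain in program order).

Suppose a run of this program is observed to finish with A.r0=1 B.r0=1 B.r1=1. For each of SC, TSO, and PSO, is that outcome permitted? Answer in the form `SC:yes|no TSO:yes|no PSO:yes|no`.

outcome vector order: (A.r0,B.r0,B.r1)
under SC → 1/1/0, 1/1/1, 1/1/2, 1/2/1, 1/2/2, 2/1/0, 2/1/1, 2/1/2, 2/2/0, 2/2/1, 2/2/2
under TSO → 1/1/0, 1/1/1, 1/1/2, 1/2/1, 1/2/2, 2/1/0, 2/1/1, 2/1/2, 2/2/0, 2/2/1, 2/2/2
under PSO → 1/1/0, 1/1/1, 1/1/2, 1/2/0, 1/2/1, 1/2/2, 2/1/0, 2/1/1, 2/1/2, 2/2/0, 2/2/1, 2/2/2
target 1/1/1 ∈ {SC,TSO,PSO}

SC:yes TSO:yes PSO:yes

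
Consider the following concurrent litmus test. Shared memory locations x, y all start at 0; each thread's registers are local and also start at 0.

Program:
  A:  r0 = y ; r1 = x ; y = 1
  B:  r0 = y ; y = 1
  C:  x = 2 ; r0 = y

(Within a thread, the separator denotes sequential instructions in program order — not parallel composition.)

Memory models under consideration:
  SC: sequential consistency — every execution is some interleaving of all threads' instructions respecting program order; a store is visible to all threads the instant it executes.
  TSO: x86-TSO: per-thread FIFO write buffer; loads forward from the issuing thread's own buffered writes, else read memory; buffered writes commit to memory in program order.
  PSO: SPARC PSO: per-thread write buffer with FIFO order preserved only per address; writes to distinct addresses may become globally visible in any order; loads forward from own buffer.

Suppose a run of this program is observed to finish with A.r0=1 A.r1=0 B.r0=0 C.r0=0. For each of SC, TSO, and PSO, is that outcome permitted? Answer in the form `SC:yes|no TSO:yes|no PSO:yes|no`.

SC:no TSO:yes PSO:yes

outcome vector order: (A.r0,A.r1,B.r0,C.r0)
SC (11): (0,0,0,0), (0,0,0,1), (0,0,1,0), (0,0,1,1), (0,2,0,0), (0,2,0,1), (0,2,1,0), (0,2,1,1), (1,0,0,1), (1,2,0,0), (1,2,0,1)
TSO (12): (0,0,0,0), (0,0,0,1), (0,0,1,0), (0,0,1,1), (0,2,0,0), (0,2,0,1), (0,2,1,0), (0,2,1,1), (1,0,0,0), (1,0,0,1), (1,2,0,0), (1,2,0,1)
PSO (12): (0,0,0,0), (0,0,0,1), (0,0,1,0), (0,0,1,1), (0,2,0,0), (0,2,0,1), (0,2,1,0), (0,2,1,1), (1,0,0,0), (1,0,0,1), (1,2,0,0), (1,2,0,1)
target (1,0,0,0) ∈ {TSO,PSO}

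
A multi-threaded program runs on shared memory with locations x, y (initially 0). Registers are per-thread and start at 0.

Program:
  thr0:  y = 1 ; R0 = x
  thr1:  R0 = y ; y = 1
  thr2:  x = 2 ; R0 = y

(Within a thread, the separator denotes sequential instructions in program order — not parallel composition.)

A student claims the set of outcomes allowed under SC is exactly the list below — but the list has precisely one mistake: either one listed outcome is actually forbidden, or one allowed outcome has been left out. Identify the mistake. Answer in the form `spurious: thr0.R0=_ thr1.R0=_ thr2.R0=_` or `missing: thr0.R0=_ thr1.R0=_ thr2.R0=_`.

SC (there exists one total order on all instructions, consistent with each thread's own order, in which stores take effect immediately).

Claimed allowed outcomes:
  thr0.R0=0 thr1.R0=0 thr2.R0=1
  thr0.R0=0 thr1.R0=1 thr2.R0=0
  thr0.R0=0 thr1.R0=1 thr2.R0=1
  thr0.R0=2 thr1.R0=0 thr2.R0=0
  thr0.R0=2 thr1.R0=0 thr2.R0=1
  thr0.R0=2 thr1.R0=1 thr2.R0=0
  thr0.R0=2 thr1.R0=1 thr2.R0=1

outcome vector order: (thr0.R0,thr1.R0,thr2.R0)
under SC → <0 0 1>; <0 1 1>; <2 0 0>; <2 0 1>; <2 1 0>; <2 1 1>
claimed∖SC = {<0 1 0>}

spurious: thr0.R0=0 thr1.R0=1 thr2.R0=0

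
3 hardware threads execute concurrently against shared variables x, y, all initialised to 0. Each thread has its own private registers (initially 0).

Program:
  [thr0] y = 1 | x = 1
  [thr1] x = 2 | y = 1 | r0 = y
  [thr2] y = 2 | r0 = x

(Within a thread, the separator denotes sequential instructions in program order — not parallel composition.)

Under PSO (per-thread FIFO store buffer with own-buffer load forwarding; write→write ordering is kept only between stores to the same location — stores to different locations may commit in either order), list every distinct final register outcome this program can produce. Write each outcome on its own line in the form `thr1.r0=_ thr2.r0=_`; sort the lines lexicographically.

thr1.r0=1 thr2.r0=0
thr1.r0=1 thr2.r0=1
thr1.r0=1 thr2.r0=2
thr1.r0=2 thr2.r0=0
thr1.r0=2 thr2.r0=1
thr1.r0=2 thr2.r0=2

outcome vector order: (thr1.r0,thr2.r0)
|PSO outcomes| = 6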